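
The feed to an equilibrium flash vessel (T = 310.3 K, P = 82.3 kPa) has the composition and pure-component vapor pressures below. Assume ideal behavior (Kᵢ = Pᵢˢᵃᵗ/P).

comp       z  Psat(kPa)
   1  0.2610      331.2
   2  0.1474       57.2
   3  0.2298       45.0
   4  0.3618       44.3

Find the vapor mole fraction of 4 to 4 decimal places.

y_4 = 0.2340

Raoult's law: Kᵢ = Pᵢˢᵃᵗ/P = Pᵢˢᵃᵗ/82.3.
  K_1 = 331.2/82.3 = 4.024301, K_2 = 57.2/82.3 = 0.695018, K_3 = 45.0/82.3 = 0.546780, K_4 = 44.3/82.3 = 0.538275
Material balance + equilibrium reduce to Σ zᵢ(Kᵢ−1)/(1+β(Kᵢ−1)) = 0.
Feasibility: ΣzᵢKᵢ = 1.4732, Σzᵢ/Kᵢ = 1.3694 — both > 1, two phases present.
Iterate (Newton) starting at β = 0.5:
  β = 0.5000: g = -0.09069, g' = -0.6067 → β = 0.3505
  β = 0.3505: g = 0.00971, g' = -0.7562 → β = 0.3633
  β = 0.3633: g = 0.00012, g' = -0.7383 → β = 0.3635
Converged at β = 0.3635.
Compositions from xᵢ = zᵢ/(1+β(Kᵢ−1)), yᵢ = Kᵢxᵢ:
  1: x = 0.1243, y = 0.5003
  2: x = 0.1658, y = 0.1152
  3: x = 0.2751, y = 0.1504
  4: x = 0.4348, y = 0.2340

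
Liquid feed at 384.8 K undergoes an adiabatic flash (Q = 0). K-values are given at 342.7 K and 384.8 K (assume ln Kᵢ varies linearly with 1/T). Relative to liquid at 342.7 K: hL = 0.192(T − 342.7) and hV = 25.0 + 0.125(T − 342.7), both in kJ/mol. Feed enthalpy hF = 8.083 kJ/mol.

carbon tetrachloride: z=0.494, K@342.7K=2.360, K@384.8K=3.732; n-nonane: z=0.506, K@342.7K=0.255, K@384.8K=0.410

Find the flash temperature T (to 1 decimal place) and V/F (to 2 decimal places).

T = 344.6 K, V/F = 0.31

Adiabatic flash: solve Rachford–Rice at each trial T, then check hF = ψ·hV(T) + (1−ψ)·hL(T).
  T = 342.7 K: K = (2.360, 0.255), RR gives ψ = 0.291, H_out = 7.276 kJ/mol
  T = 384.8 K: K = (3.732, 0.410), RR gives ψ = 0.652, H_out = 22.546 kJ/mol
  T = 363.8 K: K = (3.009, 0.328), RR gives ψ = 0.483, H_out = 15.449 kJ/mol
  T = 353.2 K: K = (2.673, 0.290), RR gives ψ = 0.393, H_out = 11.575 kJ/mol
  T = 347.9 K: K = (2.512, 0.272), RR gives ψ = 0.344, H_out = 9.481 kJ/mol
  T = 345.3 K: K = (2.436, 0.263), RR gives ψ = 0.318, H_out = 8.400 kJ/mol
  T = 344.0 K: K = (2.398, 0.259), RR gives ψ = 0.305, H_out = 7.844 kJ/mol
Linear interpolation between T = 344.0 (H_out = 7.844) and T = 345.3 (H_out = 8.400) on hF = 8.083 gives T ≈ 344.6 K, at which ψ = 0.31.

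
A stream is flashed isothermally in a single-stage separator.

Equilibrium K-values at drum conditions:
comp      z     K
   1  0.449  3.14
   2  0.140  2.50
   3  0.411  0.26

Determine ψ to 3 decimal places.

ψ = 0.587

Material balance + equilibrium reduce to Σ zᵢ(Kᵢ−1)/(1+ψ(Kᵢ−1)) = 0.
g(0) = ΣzᵢKᵢ − 1 = 0.867 and g(1) = 1 − Σzᵢ/Kᵢ = -0.780, so a root lies in (0, 1).
Newton iteration, ψ⁰ = 0.51:
  ψ = 0.510: g = 0.0899, g' = -1.152 → ψ = 0.588
  ψ = 0.588: g = -0.0014, g' = -1.198 → ψ = 0.587
Converged at ψ = 0.587.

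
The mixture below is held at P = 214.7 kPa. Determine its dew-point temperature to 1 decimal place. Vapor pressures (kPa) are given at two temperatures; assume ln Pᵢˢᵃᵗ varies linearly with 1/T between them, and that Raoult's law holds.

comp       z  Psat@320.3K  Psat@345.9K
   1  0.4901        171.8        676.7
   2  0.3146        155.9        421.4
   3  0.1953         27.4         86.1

T = 340.7 K

Dew-point temperature: Σzᵢ·P/Pᵢˢᵃᵗ(T) = 1. Interpolate ln Pᵢˢᵃᵗ = aᵢ + bᵢ/T.
  T = 320.3 K: ΣzᵢP/Pᵢˢᵃᵗ = 2.5761
  T = 345.9 K: ΣzᵢP/Pᵢˢᵃᵗ = 0.8028
  T = 333.1 K: ΣzᵢP/Pᵢˢᵃᵗ = 1.4036
  T = 339.5 K: ΣzᵢP/Pᵢˢᵃᵗ = 1.0555
  T = 342.7 K: ΣzᵢP/Pᵢˢᵃᵗ = 0.9192
  T = 341.1 K: ΣzᵢP/Pᵢˢᵃᵗ = 0.9847
  T = 340.3 K: ΣzᵢP/Pᵢˢᵃᵗ = 1.0194
Interpolating between 340.3 K and 341.1 K gives T ≈ 340.7 K.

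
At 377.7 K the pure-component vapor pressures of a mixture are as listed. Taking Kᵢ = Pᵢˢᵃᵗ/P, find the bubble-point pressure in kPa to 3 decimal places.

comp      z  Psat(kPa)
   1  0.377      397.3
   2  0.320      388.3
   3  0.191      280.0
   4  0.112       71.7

At the bubble point ψ → 0, so ΣzᵢKᵢ = 1 with Kᵢ = Pᵢˢᵃᵗ/P ⇒ P = ΣzᵢPᵢˢᵃᵗ.
P = 0.377·397.3 + 0.320·388.3 + 0.191·280.0 + 0.112·71.7 = 335.548 kPa

Pbub = 335.548 kPa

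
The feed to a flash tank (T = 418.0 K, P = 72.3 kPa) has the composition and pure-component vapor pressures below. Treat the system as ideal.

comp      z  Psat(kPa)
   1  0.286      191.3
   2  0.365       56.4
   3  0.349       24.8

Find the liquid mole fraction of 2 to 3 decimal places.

x_2 = 0.383

Raoult's law: Kᵢ = Pᵢˢᵃᵗ/P = Pᵢˢᵃᵗ/72.3.
  K_1 = 191.3/72.3 = 2.64592, K_2 = 56.4/72.3 = 0.78008, K_3 = 24.8/72.3 = 0.34302
Let ψ = V/F and solve Σ zᵢ(Kᵢ−1)/(1+ψ(Kᵢ−1)) = 0.
g(0) = ΣzᵢKᵢ − 1 = 0.161 and g(1) = 1 − Σzᵢ/Kᵢ = -0.593, so a root lies in (0, 1).
Newton–Raphson from ψ = 0.5:
  ψ = 0.500: g = -0.1734, g' = -0.589 → ψ = 0.206
  ψ = 0.206: g = 0.0024, g' = -0.653 → ψ = 0.209
Converged at ψ = 0.210.
Compositions from xᵢ = zᵢ/(1+ψ(Kᵢ−1)), yᵢ = Kᵢxᵢ:
  1: x = 0.213, y = 0.563
  2: x = 0.383, y = 0.298
  3: x = 0.405, y = 0.139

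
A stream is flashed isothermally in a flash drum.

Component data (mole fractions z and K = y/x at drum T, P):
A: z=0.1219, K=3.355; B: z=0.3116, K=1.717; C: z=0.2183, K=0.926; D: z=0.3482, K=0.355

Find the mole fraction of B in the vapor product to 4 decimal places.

Let ψ = V/F and solve Σ zᵢ(Kᵢ−1)/(1+ψ(Kᵢ−1)) = 0.
Check two-phase: ΣzᵢKᵢ = 1.2697 > 1 and Σzᵢ/Kᵢ = 1.4344 > 1, so g(0) = 0.2697 > 0 and g(1) = -0.4344 < 0.
Iterate (Newton) starting at ψ = 0.5:
  ψ = 0.5000: g = -0.05198, g' = -0.5463 → ψ = 0.4049
  ψ = 0.4049: g = -0.00050, g' = -0.5400 → ψ = 0.4039
Converged at ψ = 0.4039.
Compositions from xᵢ = zᵢ/(1+ψ(Kᵢ−1)), yᵢ = Kᵢxᵢ:
  A: x = 0.0625, y = 0.2096
  B: x = 0.2416, y = 0.4149
  C: x = 0.2250, y = 0.2084
  D: x = 0.4709, y = 0.1672

y_B = 0.4149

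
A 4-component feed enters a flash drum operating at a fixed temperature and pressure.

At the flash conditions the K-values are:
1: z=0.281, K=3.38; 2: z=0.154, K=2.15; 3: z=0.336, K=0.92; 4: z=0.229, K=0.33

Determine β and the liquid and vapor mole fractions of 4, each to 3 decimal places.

β = 0.747, x_4 = 0.459, y_4 = 0.151

Rachford–Rice: g(β) = Σ zᵢ(Kᵢ−1)/(1+β(Kᵢ−1)) = 0.
Check two-phase: ΣzᵢKᵢ = 1.666 > 1 and Σzᵢ/Kᵢ = 1.214 > 1, so g(0) = 0.666 > 0 and g(1) = -0.214 < 0.
Newton iteration, β⁰ = 0.5:
  β = 0.500: g = 0.1591, g' = -0.649 → β = 0.745
  β = 0.745: g = 0.0015, g' = -0.678 → β = 0.747
Converged at β = 0.747.
Compositions from xᵢ = zᵢ/(1+β(Kᵢ−1)), yᵢ = Kᵢxᵢ:
  1: x = 0.101, y = 0.342
  2: x = 0.083, y = 0.178
  3: x = 0.357, y = 0.329
  4: x = 0.459, y = 0.151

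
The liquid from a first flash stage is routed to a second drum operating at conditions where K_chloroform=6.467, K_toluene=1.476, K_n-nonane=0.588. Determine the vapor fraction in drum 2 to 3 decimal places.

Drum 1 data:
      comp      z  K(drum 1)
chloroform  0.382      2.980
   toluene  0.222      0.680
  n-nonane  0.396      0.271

V/F (drum 2) = 0.803

Drum 1:
Rachford–Rice: g(ψ₁) = Σ zᵢ(Kᵢ−1)/(1+ψ₁(Kᵢ−1)) = 0.
Check two-phase: ΣzᵢKᵢ = 1.397 > 1 and Σzᵢ/Kᵢ = 1.916 > 1, so g(0) = 0.397 > 0 and g(1) = -0.916 < 0.
Iterate (Newton) starting at ψ₁ = 0.5:
  ψ₁ = 0.500: g = -0.1588, g' = -0.931 → ψ₁ = 0.330
  ψ₁ = 0.330: g = -0.0017, g' = -0.941 → ψ₁ = 0.328
Converged at ψ₁ = 0.328.
Drum-1 compositions:
  chloroform: x = 0.232, y = 0.690
  toluene: x = 0.248, y = 0.169
  n-nonane: x = 0.520, y = 0.141
Drum-2 feed = drum-1 liquid: z₂ = (0.2317, 0.2480, 0.5203).
Drum 2:
Material balance + equilibrium reduce to Σ zᵢ(Kᵢ−1)/(1+ψ₂(Kᵢ−1)) = 0.
Feasibility: ΣzᵢKᵢ = 2.170, Σzᵢ/Kᵢ = 1.089 — both > 1, two phases present.
Newton iteration, ψ₂⁰ = 0.32:
  ψ₂ = 0.320: g = 0.3161, g' = -1.075 → ψ₂ = 0.614
  ψ₂ = 0.614: g = 0.0951, g' = -0.557 → ψ₂ = 0.785
  ψ₂ = 0.785: g = 0.0085, g' = -0.470 → ψ₂ = 0.803
Converged at ψ₂ = 0.803.
  chloroform: x = 0.043, y = 0.278
  toluene: x = 0.179, y = 0.265
  n-nonane: x = 0.778, y = 0.457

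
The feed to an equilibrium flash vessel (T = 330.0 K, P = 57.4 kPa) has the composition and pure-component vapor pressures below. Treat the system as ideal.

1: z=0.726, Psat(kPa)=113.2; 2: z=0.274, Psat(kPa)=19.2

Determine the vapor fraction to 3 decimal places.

Raoult's law: Kᵢ = Pᵢˢᵃᵗ/P = Pᵢˢᵃᵗ/57.4.
  K_1 = 113.2/57.4 = 1.97213, K_2 = 19.2/57.4 = 0.33449
Rachford–Rice: g(ψ) = Σ zᵢ(Kᵢ−1)/(1+ψ(Kᵢ−1)) = 0.
Feasibility: ΣzᵢKᵢ = 1.523, Σzᵢ/Kᵢ = 1.187 — both > 1, two phases present.
Newton iteration, ψ⁰ = 0.37:
  ψ = 0.370: g = 0.2771, g' = -0.585 → ψ = 0.844
  ψ = 0.844: g = -0.0283, g' = -0.839 → ψ = 0.810
  ψ = 0.810: g = -0.0009, g' = -0.786 → ψ = 0.809
Converged at ψ = 0.809.

ψ = 0.809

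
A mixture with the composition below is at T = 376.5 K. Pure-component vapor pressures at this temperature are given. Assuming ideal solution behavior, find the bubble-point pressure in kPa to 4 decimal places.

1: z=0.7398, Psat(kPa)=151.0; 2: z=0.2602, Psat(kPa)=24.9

Pbub = 118.1888 kPa

At the bubble point ψ → 0, so ΣzᵢKᵢ = 1 with Kᵢ = Pᵢˢᵃᵗ/P ⇒ P = ΣzᵢPᵢˢᵃᵗ.
P = 0.7398·151.0 + 0.2602·24.9 = 118.1888 kPa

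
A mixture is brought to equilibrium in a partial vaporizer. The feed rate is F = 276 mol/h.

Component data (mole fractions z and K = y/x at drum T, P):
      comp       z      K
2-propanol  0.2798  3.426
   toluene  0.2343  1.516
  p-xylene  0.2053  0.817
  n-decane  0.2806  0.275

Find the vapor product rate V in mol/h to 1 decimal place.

V = 153.6 mol/h

Iterate (Newton) starting at ψ = 0.4:
  ψ = 0.4000: g = 0.11765, g' = -0.7676 → ψ = 0.5533
  ψ = 0.5533: g = 0.00237, g' = -0.7577 → ψ = 0.5564
Converged at ψ = 0.5564.
Then V = ψ·F = 0.5564·276 = 153.6 mol/h and L = F − V = 122.4 mol/h.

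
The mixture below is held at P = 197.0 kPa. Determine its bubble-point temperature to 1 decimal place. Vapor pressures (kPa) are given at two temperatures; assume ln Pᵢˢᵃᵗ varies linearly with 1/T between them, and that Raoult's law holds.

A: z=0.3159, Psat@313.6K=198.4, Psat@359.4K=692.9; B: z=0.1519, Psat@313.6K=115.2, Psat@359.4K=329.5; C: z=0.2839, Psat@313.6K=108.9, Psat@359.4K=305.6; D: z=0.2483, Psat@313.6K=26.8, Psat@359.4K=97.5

Bubble-point temperature: ΣzᵢPᵢˢᵃᵗ(T) = P. Interpolate ln Pᵢˢᵃᵗ = aᵢ + bᵢ/T.
  T = 313.6 K: ΣzᵢPᵢˢᵃᵗ = 117.74 kPa
  T = 359.4 K: ΣzᵢPᵢˢᵃᵗ = 379.91 kPa
  T = 336.5 K: ΣzᵢPᵢˢᵃᵗ = 219.79 kPa
  T = 325.1 K: ΣzᵢPᵢˢᵃᵗ = 162.81 kPa
  T = 330.8 K: ΣzᵢPᵢˢᵃᵗ = 189.64 kPa
  T = 333.6 K: ΣzᵢPᵢˢᵃᵗ = 204.02 kPa
  T = 332.2 K: ΣzᵢPᵢˢᵃᵗ = 196.73 kPa
Interpolating between 332.2 K and 333.6 K gives T ≈ 332.3 K.

T = 332.3 K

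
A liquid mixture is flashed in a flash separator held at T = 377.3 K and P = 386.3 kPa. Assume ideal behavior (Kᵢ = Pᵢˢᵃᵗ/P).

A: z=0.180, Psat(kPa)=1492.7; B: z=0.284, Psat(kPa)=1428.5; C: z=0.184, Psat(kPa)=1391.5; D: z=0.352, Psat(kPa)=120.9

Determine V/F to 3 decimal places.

Raoult's law: Kᵢ = Pᵢˢᵃᵗ/P = Pᵢˢᵃᵗ/386.3.
  K_A = 1492.7/386.3 = 3.86410, K_B = 1428.5/386.3 = 3.69790, K_C = 1391.5/386.3 = 3.60212, K_D = 120.9/386.3 = 0.31297
Material balance + equilibrium reduce to Σ zᵢ(Kᵢ−1)/(1+V/F(Kᵢ−1)) = 0.
Feasibility: ΣzᵢKᵢ = 2.519, Σzᵢ/Kᵢ = 1.299 — both > 1, two phases present.
Iterate (Newton) starting at V/F = 0.52:
  V/F = 0.520: g = 0.3532, g' = -1.223 → V/F = 0.809
  V/F = 0.809: g = 0.0064, g' = -1.309 → V/F = 0.814
Converged at V/F = 0.814.

V/F = 0.814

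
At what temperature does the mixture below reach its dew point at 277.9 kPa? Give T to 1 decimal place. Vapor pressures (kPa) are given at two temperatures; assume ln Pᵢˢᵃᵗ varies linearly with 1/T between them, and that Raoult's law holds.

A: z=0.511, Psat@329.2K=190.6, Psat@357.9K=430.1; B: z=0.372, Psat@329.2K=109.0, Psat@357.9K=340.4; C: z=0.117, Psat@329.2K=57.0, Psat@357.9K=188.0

Dew-point temperature: Σzᵢ·P/Pᵢˢᵃᵗ(T) = 1. Interpolate ln Pᵢˢᵃᵗ = aᵢ + bᵢ/T.
  T = 329.2 K: ΣzᵢP/Pᵢˢᵃᵗ = 2.2639
  T = 357.9 K: ΣzᵢP/Pᵢˢᵃᵗ = 0.8068
  T = 343.5 K: ΣzᵢP/Pᵢˢᵃᵗ = 1.3204
  T = 350.7 K: ΣzᵢP/Pᵢˢᵃᵗ = 1.0261
  T = 354.3 K: ΣzᵢP/Pᵢˢᵃᵗ = 0.9086
  T = 352.5 K: ΣzᵢP/Pᵢˢᵃᵗ = 0.9652
Interpolating between 350.7 K and 352.5 K gives T ≈ 351.5 K.

T = 351.5 K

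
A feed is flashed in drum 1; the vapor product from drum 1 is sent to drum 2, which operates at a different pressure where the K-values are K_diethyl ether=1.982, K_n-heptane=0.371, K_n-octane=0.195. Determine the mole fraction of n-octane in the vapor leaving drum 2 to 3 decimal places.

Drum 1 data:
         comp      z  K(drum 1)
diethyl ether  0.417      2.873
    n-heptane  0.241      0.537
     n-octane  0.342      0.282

Drum 1:
Newton–Raphson from ψ₁ = 0.49:
  ψ₁ = 0.490: g = -0.1159, g' = -0.904 → ψ₁ = 0.362
Converged at ψ₁ = 0.362.
Drum-1 compositions:
  diethyl ether: x = 0.249, y = 0.714
  n-heptane: x = 0.289, y = 0.155
  n-octane: x = 0.462, y = 0.130
Drum-2 feed = drum-1 vapor: z₂ = (0.7143, 0.1554, 0.1303).
Drum 2:
Rachford–Rice: g(ψ₂) = Σ zᵢ(Kᵢ−1)/(1+ψ₂(Kᵢ−1)) = 0.
Check two-phase: ΣzᵢKᵢ = 1.499 > 1 and Σzᵢ/Kᵢ = 1.447 > 1, so g(0) = 0.499 > 0 and g(1) = -0.447 < 0.
Newton iteration, ψ₂⁰ = 0.37:
  ψ₂ = 0.370: g = 0.2377, g' = -0.646 → ψ₂ = 0.738
  ψ₂ = 0.738: g = -0.0340, g' = -0.958 → ψ₂ = 0.702
  ψ₂ = 0.702: g = -0.0013, g' = -0.886 → ψ₂ = 0.701
Converged at ψ₂ = 0.701.
  diethyl ether: x = 0.423, y = 0.839
  n-heptane: x = 0.278, y = 0.103
  n-octane: x = 0.299, y = 0.058

y_n-octane (drum 2) = 0.058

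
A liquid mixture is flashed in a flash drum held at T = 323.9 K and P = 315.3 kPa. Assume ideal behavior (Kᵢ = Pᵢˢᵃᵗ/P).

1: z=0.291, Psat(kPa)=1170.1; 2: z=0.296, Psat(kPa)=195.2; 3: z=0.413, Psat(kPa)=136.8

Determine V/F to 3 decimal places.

V/F = 0.330

Raoult's law: Kᵢ = Pᵢˢᵃᵗ/P = Pᵢˢᵃᵗ/315.3.
  K_1 = 1170.1/315.3 = 3.71107, K_2 = 195.2/315.3 = 0.61909, K_3 = 136.8/315.3 = 0.43387
Material balance + equilibrium reduce to Σ zᵢ(Kᵢ−1)/(1+V/F(Kᵢ−1)) = 0.
g(0) = ΣzᵢKᵢ − 1 = 0.442 and g(1) = 1 − Σzᵢ/Kᵢ = -0.508, so a root lies in (0, 1).
Newton iteration, V/F⁰ = 0.5:
  V/F = 0.500: g = -0.1305, g' = -0.709 → V/F = 0.316
  V/F = 0.316: g = 0.0121, g' = -0.872 → V/F = 0.330
Converged at V/F = 0.330.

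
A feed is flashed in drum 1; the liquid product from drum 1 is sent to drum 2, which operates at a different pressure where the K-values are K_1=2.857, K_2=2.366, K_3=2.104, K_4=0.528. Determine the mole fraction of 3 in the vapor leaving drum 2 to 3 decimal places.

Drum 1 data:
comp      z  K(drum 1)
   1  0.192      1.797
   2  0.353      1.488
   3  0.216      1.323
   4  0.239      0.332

y_3 (drum 2) = 0.188

Drum 1:
Let ψ₁ = V/F and solve Σ zᵢ(Kᵢ−1)/(1+ψ₁(Kᵢ−1)) = 0.
g(0) = ΣzᵢKᵢ − 1 = 0.235 and g(1) = 1 − Σzᵢ/Kᵢ = -0.227, so a root lies in (0, 1).
Newton iteration, ψ₁⁰ = 0.5:
  ψ₁ = 0.500: g = 0.0682, g' = -0.374 → ψ₁ = 0.683
  ψ₁ = 0.683: g = -0.0080, g' = -0.474 → ψ₁ = 0.666
Converged at ψ₁ = 0.666.
Drum-1 compositions:
  1: x = 0.125, y = 0.225
  2: x = 0.266, y = 0.396
  3: x = 0.178, y = 0.235
  4: x = 0.430, y = 0.143
Drum-2 feed = drum-1 liquid: z₂ = (0.1255, 0.2665, 0.1778, 0.4303).
Drum 2:
Material balance + equilibrium reduce to Σ zᵢ(Kᵢ−1)/(1+ψ₂(Kᵢ−1)) = 0.
Feasibility: ΣzᵢKᵢ = 1.590, Σzᵢ/Kᵢ = 1.056 — both > 1, two phases present.
Iterate (Newton) starting at ψ₂ = 0.53:
  ψ₂ = 0.530: g = 0.1815, g' = -0.534 → ψ₂ = 0.870
  ψ₂ = 0.870: g = 0.0109, g' = -0.499 → ψ₂ = 0.892
Converged at ψ₂ = 0.892.
  1: x = 0.047, y = 0.135
  2: x = 0.120, y = 0.284
  3: x = 0.090, y = 0.188
  4: x = 0.743, y = 0.392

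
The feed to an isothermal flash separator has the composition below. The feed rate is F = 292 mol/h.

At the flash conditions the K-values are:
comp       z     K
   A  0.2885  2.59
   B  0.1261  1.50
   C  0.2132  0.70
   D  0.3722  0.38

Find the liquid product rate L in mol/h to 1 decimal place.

Rachford–Rice: g(β) = Σ zᵢ(Kᵢ−1)/(1+β(Kᵢ−1)) = 0.
g(0) = ΣzᵢKᵢ − 1 = 0.2270 and g(1) = 1 − Σzᵢ/Kᵢ = -0.4795, so a root lies in (0, 1).
Newton iteration, β⁰ = 0.5:
  β = 0.5000: g = -0.10370, g' = -0.5736 → β = 0.3192
  β = 0.3192: g = 0.00021, g' = -0.5902 → β = 0.3196
Converged at β = 0.3196.
Then V = β·F = 0.3196·292 = 93.3 mol/h and L = F − V = 198.7 mol/h.

L = 198.7 mol/h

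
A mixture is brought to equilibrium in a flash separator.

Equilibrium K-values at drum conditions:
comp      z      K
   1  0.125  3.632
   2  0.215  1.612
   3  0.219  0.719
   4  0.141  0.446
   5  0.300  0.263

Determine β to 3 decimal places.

Material balance + equilibrium reduce to Σ zᵢ(Kᵢ−1)/(1+β(Kᵢ−1)) = 0.
g(0) = ΣzᵢKᵢ − 1 = 0.100 and g(1) = 1 − Σzᵢ/Kᵢ = -0.929, so a root lies in (0, 1).
Newton–Raphson from β = 0.51:
  β = 0.510: g = -0.2942, g' = -0.731 → β = 0.107
  β = 0.107: g = -0.0065, g' = -0.857 → β = 0.100
Converged at β = 0.100.

β = 0.100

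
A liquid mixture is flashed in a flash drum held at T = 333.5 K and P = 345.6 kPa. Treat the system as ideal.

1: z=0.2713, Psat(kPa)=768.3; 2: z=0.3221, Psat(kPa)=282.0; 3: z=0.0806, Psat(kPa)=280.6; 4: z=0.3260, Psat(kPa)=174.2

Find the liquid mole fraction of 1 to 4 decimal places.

x_1 = 0.2124

Raoult's law: Kᵢ = Pᵢˢᵃᵗ/P = Pᵢˢᵃᵗ/345.6.
  K_1 = 768.3/345.6 = 2.223090, K_2 = 282.0/345.6 = 0.815972, K_3 = 280.6/345.6 = 0.811921, K_4 = 174.2/345.6 = 0.504051
Newton iteration, β⁰ = 0.5:
  β = 0.5000: g = -0.09110, g' = -0.3148 → β = 0.2106
  β = 0.2106: g = 0.00589, g' = -0.3715 → β = 0.2264
  β = 0.2264: g = 0.00005, g' = -0.3656 → β = 0.2265
Converged at β = 0.2265.
Compositions from xᵢ = zᵢ/(1+β(Kᵢ−1)), yᵢ = Kᵢxᵢ:
  1: x = 0.2124, y = 0.4723
  2: x = 0.3361, y = 0.2743
  3: x = 0.0842, y = 0.0684
  4: x = 0.3673, y = 0.1851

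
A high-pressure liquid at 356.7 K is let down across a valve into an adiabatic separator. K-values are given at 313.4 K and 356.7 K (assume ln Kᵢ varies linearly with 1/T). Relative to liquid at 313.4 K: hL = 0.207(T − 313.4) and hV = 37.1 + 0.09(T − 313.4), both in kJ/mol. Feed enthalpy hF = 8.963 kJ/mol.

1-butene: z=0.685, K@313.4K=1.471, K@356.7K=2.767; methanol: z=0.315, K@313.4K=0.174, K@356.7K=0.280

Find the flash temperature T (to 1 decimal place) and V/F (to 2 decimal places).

T = 315.5 K, V/F = 0.23

Adiabatic flash: solve Rachford–Rice at each trial T, then check hF = ψ·hV(T) + (1−ψ)·hL(T).
  T = 313.4 K: K = (1.471, 0.174), RR gives ψ = 0.161, H_out = 5.955 kJ/mol
  T = 356.7 K: K = (2.767, 0.280), RR gives ψ = 0.773, H_out = 33.729 kJ/mol
  T = 335.0 K: K = (2.058, 0.224), RR gives ψ = 0.585, H_out = 24.693 kJ/mol
  T = 324.2 K: K = (1.750, 0.198), RR gives ψ = 0.434, H_out = 17.793 kJ/mol
  T = 318.8 K: K = (1.607, 0.186), RR gives ψ = 0.322, H_out = 12.866 kJ/mol
  T = 316.1 K: K = (1.538, 0.180), RR gives ψ = 0.250, H_out = 9.742 kJ/mol
  T = 314.8 K: K = (1.505, 0.177), RR gives ψ = 0.209, H_out = 8.016 kJ/mol
Linear interpolation between T = 314.8 (H_out = 8.016) and T = 316.1 (H_out = 9.742) on hF = 8.963 gives T ≈ 315.5 K, at which ψ = 0.23.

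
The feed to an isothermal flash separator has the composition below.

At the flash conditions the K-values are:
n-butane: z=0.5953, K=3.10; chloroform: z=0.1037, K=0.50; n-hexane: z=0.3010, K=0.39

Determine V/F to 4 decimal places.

Newton–Raphson from V/F = 0.35:
  V/F = 0.3500: g = 0.42424, g' = -1.0913 → V/F = 0.7388
  V/F = 0.7388: g = 0.07354, g' = -0.8396 → V/F = 0.8263
  V/F = 0.8263: g = -0.00155, g' = -0.8815 → V/F = 0.8246
Converged at V/F = 0.8246.

V/F = 0.8246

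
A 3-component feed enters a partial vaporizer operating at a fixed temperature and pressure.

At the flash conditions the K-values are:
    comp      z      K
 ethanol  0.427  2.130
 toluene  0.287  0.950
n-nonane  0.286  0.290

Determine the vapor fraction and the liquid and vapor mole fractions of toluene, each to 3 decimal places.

Rachford–Rice: g(ψ) = Σ zᵢ(Kᵢ−1)/(1+ψ(Kᵢ−1)) = 0.
Check two-phase: ΣzᵢKᵢ = 1.265 > 1 and Σzᵢ/Kᵢ = 1.489 > 1, so g(0) = 0.265 > 0 and g(1) = -0.489 < 0.
Newton–Raphson from ψ = 0.65:
  ψ = 0.650: g = -0.1137, g' = -0.679 → ψ = 0.483
  ψ = 0.483: g = -0.0113, g' = -0.563 → ψ = 0.462
Converged at ψ = 0.462.
Compositions from xᵢ = zᵢ/(1+ψ(Kᵢ−1)), yᵢ = Kᵢxᵢ:
  ethanol: x = 0.280, y = 0.597
  toluene: x = 0.294, y = 0.279
  n-nonane: x = 0.426, y = 0.123

ψ = 0.462, x_toluene = 0.294, y_toluene = 0.279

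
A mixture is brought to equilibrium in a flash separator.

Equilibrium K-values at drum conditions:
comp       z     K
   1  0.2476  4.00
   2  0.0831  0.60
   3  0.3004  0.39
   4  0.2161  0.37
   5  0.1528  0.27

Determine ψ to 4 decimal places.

Let ψ = V/F and solve Σ zᵢ(Kᵢ−1)/(1+ψ(Kᵢ−1)) = 0.
Check two-phase: ΣzᵢKᵢ = 1.2786 > 1 and Σzᵢ/Kᵢ = 2.1206 > 1, so g(0) = 0.2786 > 0 and g(1) = -1.1206 < 0.
Iterate (Newton) starting at ψ = 0.56:
  ψ = 0.5600: g = -0.44302, g' = -1.0279 → ψ = 0.1290
  ψ = 0.1290: g = 0.03025, g' = -1.5056 → ψ = 0.1491
  ψ = 0.1491: g = 0.00087, g' = -1.4211 → ψ = 0.1497
Converged at ψ = 0.1497.

ψ = 0.1497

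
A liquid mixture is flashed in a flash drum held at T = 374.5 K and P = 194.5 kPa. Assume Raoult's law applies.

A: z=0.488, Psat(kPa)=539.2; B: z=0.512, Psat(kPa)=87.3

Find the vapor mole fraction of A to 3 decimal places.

y_A = 0.658

Raoult's law: Kᵢ = Pᵢˢᵃᵗ/P = Pᵢˢᵃᵗ/194.5.
  K_A = 539.2/194.5 = 2.77224, K_B = 87.3/194.5 = 0.44884
Newton–Raphson from V/F = 0.5:
  V/F = 0.500: g = 0.0690, g' = -0.727 → V/F = 0.595
  V/F = 0.595: g = 0.0012, g' = -0.707 → V/F = 0.597
Converged at V/F = 0.597.
Compositions from xᵢ = zᵢ/(1+V/F(Kᵢ−1)), yᵢ = Kᵢxᵢ:
  A: x = 0.237, y = 0.658
  B: x = 0.763, y = 0.342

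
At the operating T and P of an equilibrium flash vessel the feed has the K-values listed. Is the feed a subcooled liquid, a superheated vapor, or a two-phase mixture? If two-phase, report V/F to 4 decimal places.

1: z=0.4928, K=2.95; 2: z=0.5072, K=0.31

two-phase, V/F = 0.4541

ΣzᵢKᵢ = 1.6110; Σzᵢ/Kᵢ = 1.8032.
Both exceed 1, so a two-phase solution exists.
Let ψ = V/F and solve Σ zᵢ(Kᵢ−1)/(1+ψ(Kᵢ−1)) = 0.
Binary case is linear: z₁(K₁−1)(1+ψ(K₂−1)) + z₂(K₂−1)(1+ψ(K₁−1)) = 0
⇒ ψ = [z₁(K₁−1)+z₂(K₂−1)] / [−(K₁−1)(K₂−1)] = 0.61099/1.34550 = 0.4541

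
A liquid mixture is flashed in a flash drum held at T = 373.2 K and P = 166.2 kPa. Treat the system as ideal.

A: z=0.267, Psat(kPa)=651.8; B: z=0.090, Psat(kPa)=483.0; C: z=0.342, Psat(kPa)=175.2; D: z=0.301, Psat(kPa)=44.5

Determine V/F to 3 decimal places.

Raoult's law: Kᵢ = Pᵢˢᵃᵗ/P = Pᵢˢᵃᵗ/166.2.
  K_A = 651.8/166.2 = 3.92178, K_B = 483.0/166.2 = 2.90614, K_C = 175.2/166.2 = 1.05415, K_D = 44.5/166.2 = 0.26775
Material balance + equilibrium reduce to Σ zᵢ(Kᵢ−1)/(1+V/F(Kᵢ−1)) = 0.
g(0) = ΣzᵢKᵢ − 1 = 0.750 and g(1) = 1 − Σzᵢ/Kᵢ = -0.548, so a root lies in (0, 1).
Iterate (Newton) starting at V/F = 0.58:
  V/F = 0.580: g = 0.0058, g' = -0.876 → V/F = 0.587
Converged at V/F = 0.587.

V/F = 0.587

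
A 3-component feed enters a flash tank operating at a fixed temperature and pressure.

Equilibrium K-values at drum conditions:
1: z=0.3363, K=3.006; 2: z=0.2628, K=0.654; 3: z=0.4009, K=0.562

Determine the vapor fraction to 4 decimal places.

ψ = 0.5040

Rachford–Rice: g(ψ) = Σ zᵢ(Kᵢ−1)/(1+ψ(Kᵢ−1)) = 0.
Feasibility: ΣzᵢKᵢ = 1.4081, Σzᵢ/Kᵢ = 1.2271 — both > 1, two phases present.
Newton iteration, ψ⁰ = 0.36:
  ψ = 0.3600: g = 0.07940, g' = -0.6057 → ψ = 0.4911
  ψ = 0.4911: g = 0.00659, g' = -0.5139 → ψ = 0.5039
  ψ = 0.5039: g = 0.00004, g' = -0.5075 → ψ = 0.5040
Converged at ψ = 0.5040.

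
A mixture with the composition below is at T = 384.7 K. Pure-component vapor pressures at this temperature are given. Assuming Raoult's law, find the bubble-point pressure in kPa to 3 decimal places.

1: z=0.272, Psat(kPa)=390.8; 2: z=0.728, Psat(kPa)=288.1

At the bubble point ψ → 0, so ΣzᵢKᵢ = 1 with Kᵢ = Pᵢˢᵃᵗ/P ⇒ P = ΣzᵢPᵢˢᵃᵗ.
P = 0.272·390.8 + 0.728·288.1 = 316.034 kPa

Pbub = 316.034 kPa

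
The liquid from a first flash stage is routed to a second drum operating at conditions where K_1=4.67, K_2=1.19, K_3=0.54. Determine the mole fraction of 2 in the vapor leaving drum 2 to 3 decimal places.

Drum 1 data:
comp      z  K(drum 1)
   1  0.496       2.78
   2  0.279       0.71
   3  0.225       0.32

y_2 (drum 2) = 0.368

Drum 1:
Material balance + equilibrium reduce to Σ zᵢ(Kᵢ−1)/(1+ψ₁(Kᵢ−1)) = 0.
g(0) = ΣzᵢKᵢ − 1 = 0.649 and g(1) = 1 − Σzᵢ/Kᵢ = -0.275, so a root lies in (0, 1).
Newton–Raphson from ψ₁ = 0.31:
  ψ₁ = 0.310: g = 0.2862, g' = -0.848 → ψ₁ = 0.647
  ψ₁ = 0.647: g = 0.0372, g' = -0.707 → ψ₁ = 0.700
  ψ₁ = 0.700: g = -0.0005, g' = -0.727 → ψ₁ = 0.699
Converged at ψ₁ = 0.699.
Drum-1 compositions:
  1: x = 0.221, y = 0.614
  2: x = 0.350, y = 0.248
  3: x = 0.429, y = 0.137
Drum-2 feed = drum-1 liquid: z₂ = (0.2209, 0.3500, 0.4291).
Drum 2:
Iterate (Newton) starting at ψ₂ = 0.5:
  ψ₂ = 0.500: g = 0.0904, g' = -0.534 → ψ₂ = 0.669
  ψ₂ = 0.669: g = 0.0084, g' = -0.449 → ψ₂ = 0.688
Converged at ψ₂ = 0.688.
  1: x = 0.063, y = 0.293
  2: x = 0.310, y = 0.368
  3: x = 0.628, y = 0.339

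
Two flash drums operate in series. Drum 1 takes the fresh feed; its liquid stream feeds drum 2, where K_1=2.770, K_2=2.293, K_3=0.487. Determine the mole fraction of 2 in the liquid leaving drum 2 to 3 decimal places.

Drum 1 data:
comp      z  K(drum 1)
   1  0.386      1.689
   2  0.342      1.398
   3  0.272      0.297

x_2 (drum 2) = 0.138

Drum 1:
Newton–Raphson from ψ₁ = 0.5:
  ψ₁ = 0.500: g = 0.0165, g' = -0.459 → ψ₁ = 0.536
  ψ₁ = 0.536: g = -0.0004, g' = -0.481 → ψ₁ = 0.535
Converged at ψ₁ = 0.535.
Drum-1 compositions:
  1: x = 0.282, y = 0.476
  2: x = 0.282, y = 0.394
  3: x = 0.436, y = 0.130
Drum-2 feed = drum-1 liquid: z₂ = (0.2820, 0.2820, 0.4360).
Drum 2:
Material balance + equilibrium reduce to Σ zᵢ(Kᵢ−1)/(1+ψ₂(Kᵢ−1)) = 0.
Feasibility: ΣzᵢKᵢ = 1.640, Σzᵢ/Kᵢ = 1.120 — both > 1, two phases present.
Newton iteration, ψ₂⁰ = 0.63:
  ψ₂ = 0.630: g = 0.1064, g' = -0.591 → ψ₂ = 0.810
  ψ₂ = 0.810: g = 0.0005, g' = -0.598 → ψ₂ = 0.811
Converged at ψ₂ = 0.811.
  1: x = 0.116, y = 0.321
  2: x = 0.138, y = 0.316
  3: x = 0.747, y = 0.364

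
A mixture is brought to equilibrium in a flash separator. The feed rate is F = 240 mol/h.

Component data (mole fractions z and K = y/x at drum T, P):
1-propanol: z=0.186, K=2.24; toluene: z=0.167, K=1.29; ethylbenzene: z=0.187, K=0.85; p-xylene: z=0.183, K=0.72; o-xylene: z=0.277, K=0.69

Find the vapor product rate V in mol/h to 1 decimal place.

Material balance + equilibrium reduce to Σ zᵢ(Kᵢ−1)/(1+ψ(Kᵢ−1)) = 0.
Check two-phase: ΣzᵢKᵢ = 1.114 > 1 and Σzᵢ/Kᵢ = 1.088 > 1, so g(0) = 0.114 > 0 and g(1) = -0.088 < 0.
Iterate (Newton) starting at ψ = 0.5:
  ψ = 0.500: g = -0.0069, g' = -0.181 → ψ = 0.462
  ψ = 0.462: g = 0.0001, g' = -0.187 → ψ = 0.463
Converged at ψ = 0.463.
Then V = ψ·F = 0.4627·240 = 111.0 mol/h and L = F − V = 129.0 mol/h.

V = 111.0 mol/h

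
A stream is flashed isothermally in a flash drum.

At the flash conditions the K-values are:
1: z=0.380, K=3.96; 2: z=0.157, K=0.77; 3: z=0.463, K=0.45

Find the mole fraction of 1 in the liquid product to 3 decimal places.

x_1 = 0.140

Material balance + equilibrium reduce to Σ zᵢ(Kᵢ−1)/(1+ψ(Kᵢ−1)) = 0.
Feasibility: ΣzᵢKᵢ = 1.834, Σzᵢ/Kᵢ = 1.329 — both > 1, two phases present.
Newton iteration, ψ⁰ = 0.65:
  ψ = 0.650: g = -0.0541, g' = -0.740 → ψ = 0.577
  ψ = 0.577: g = 0.0008, g' = -0.766 → ψ = 0.578
Converged at ψ = 0.578.
Compositions from xᵢ = zᵢ/(1+ψ(Kᵢ−1)), yᵢ = Kᵢxᵢ:
  1: x = 0.140, y = 0.555
  2: x = 0.181, y = 0.139
  3: x = 0.679, y = 0.305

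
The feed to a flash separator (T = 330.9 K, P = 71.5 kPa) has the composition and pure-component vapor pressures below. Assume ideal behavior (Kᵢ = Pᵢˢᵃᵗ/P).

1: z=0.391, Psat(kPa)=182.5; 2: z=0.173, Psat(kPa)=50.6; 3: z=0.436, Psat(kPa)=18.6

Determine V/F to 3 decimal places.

Raoult's law: Kᵢ = Pᵢˢᵃᵗ/P = Pᵢˢᵃᵗ/71.5.
  K_1 = 182.5/71.5 = 2.55245, K_2 = 50.6/71.5 = 0.70769, K_3 = 18.6/71.5 = 0.26014
Material balance + equilibrium reduce to Σ zᵢ(Kᵢ−1)/(1+V/F(Kᵢ−1)) = 0.
Feasibility: ΣzᵢKᵢ = 1.234, Σzᵢ/Kᵢ = 2.074 — both > 1, two phases present.
Newton iteration, V/F⁰ = 0.38:
  V/F = 0.380: g = -0.1238, g' = -0.853 → V/F = 0.235
Converged at V/F = 0.235.

V/F = 0.235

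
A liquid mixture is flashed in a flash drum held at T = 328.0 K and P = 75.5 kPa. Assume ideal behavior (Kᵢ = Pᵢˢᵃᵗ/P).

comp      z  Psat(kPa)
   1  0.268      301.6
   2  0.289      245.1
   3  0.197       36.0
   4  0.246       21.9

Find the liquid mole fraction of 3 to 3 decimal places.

x_3 = 0.311

Raoult's law: Kᵢ = Pᵢˢᵃᵗ/P = Pᵢˢᵃᵗ/75.5.
  K_1 = 301.6/75.5 = 3.99470, K_2 = 245.1/75.5 = 3.24636, K_3 = 36.0/75.5 = 0.47682, K_4 = 21.9/75.5 = 0.29007
Let ψ = V/F and solve Σ zᵢ(Kᵢ−1)/(1+ψ(Kᵢ−1)) = 0.
Feasibility: ΣzᵢKᵢ = 2.174, Σzᵢ/Kᵢ = 1.417 — both > 1, two phases present.
Iterate (Newton) starting at ψ = 0.5:
  ψ = 0.500: g = 0.2168, g' = -1.106 → ψ = 0.696
  ψ = 0.696: g = 0.0061, g' = -1.092 → ψ = 0.702
Converged at ψ = 0.702.
Compositions from xᵢ = zᵢ/(1+ψ(Kᵢ−1)), yᵢ = Kᵢxᵢ:
  1: x = 0.086, y = 0.345
  2: x = 0.112, y = 0.364
  3: x = 0.311, y = 0.148
  4: x = 0.490, y = 0.142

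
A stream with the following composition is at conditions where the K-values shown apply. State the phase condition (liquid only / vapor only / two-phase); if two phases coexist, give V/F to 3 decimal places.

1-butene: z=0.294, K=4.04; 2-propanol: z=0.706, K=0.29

ΣzᵢKᵢ = 1.392; Σzᵢ/Kᵢ = 2.507.
Both exceed 1, so a two-phase solution exists.
Material balance + equilibrium reduce to Σ zᵢ(Kᵢ−1)/(1+ψ(Kᵢ−1)) = 0.
Binary case is linear: z₁(K₁−1)(1+ψ(K₂−1)) + z₂(K₂−1)(1+ψ(K₁−1)) = 0
⇒ ψ = [z₁(K₁−1)+z₂(K₂−1)] / [−(K₁−1)(K₂−1)] = 0.3925/2.1584 = 0.182

two-phase, V/F = 0.182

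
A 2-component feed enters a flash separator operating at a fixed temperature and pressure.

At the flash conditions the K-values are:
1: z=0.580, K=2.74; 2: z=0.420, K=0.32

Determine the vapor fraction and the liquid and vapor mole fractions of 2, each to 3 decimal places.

Rachford–Rice: g(ψ) = Σ zᵢ(Kᵢ−1)/(1+ψ(Kᵢ−1)) = 0.
Feasibility: ΣzᵢKᵢ = 1.724, Σzᵢ/Kᵢ = 1.524 — both > 1, two phases present.
Iterate (Newton) starting at ψ = 0.5:
  ψ = 0.500: g = 0.1070, g' = -0.948 → ψ = 0.613
  ψ = 0.613: g = -0.0012, g' = -0.982 → ψ = 0.612
Converged at ψ = 0.612.
Compositions from xᵢ = zᵢ/(1+ψ(Kᵢ−1)), yᵢ = Kᵢxᵢ:
  1: x = 0.281, y = 0.770
  2: x = 0.719, y = 0.230

ψ = 0.612, x_2 = 0.719, y_2 = 0.230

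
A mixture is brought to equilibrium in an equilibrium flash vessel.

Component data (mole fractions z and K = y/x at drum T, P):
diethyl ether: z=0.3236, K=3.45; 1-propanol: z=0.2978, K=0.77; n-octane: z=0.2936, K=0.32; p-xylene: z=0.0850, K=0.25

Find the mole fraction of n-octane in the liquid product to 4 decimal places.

Let ψ = V/F and solve Σ zᵢ(Kᵢ−1)/(1+ψ(Kᵢ−1)) = 0.
Feasibility: ΣzᵢKᵢ = 1.4609, Σzᵢ/Kᵢ = 1.7381 — both > 1, two phases present.
Iterate (Newton) starting at ψ = 0.5:
  ψ = 0.5000: g = -0.12557, g' = -0.8465 → ψ = 0.3517
  ψ = 0.3517: g = 0.00238, g' = -0.9019 → ψ = 0.3543
Converged at ψ = 0.3543.
Compositions from xᵢ = zᵢ/(1+ψ(Kᵢ−1)), yᵢ = Kᵢxᵢ:
  diethyl ether: x = 0.1732, y = 0.5976
  1-propanol: x = 0.3242, y = 0.2497
  n-octane: x = 0.3868, y = 0.1238
  p-xylene: x = 0.1158, y = 0.0289

x_n-octane = 0.3868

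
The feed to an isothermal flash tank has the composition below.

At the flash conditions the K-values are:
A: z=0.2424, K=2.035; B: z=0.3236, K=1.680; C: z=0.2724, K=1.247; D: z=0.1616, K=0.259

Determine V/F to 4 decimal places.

Material balance + equilibrium reduce to Σ zᵢ(Kᵢ−1)/(1+V/F(Kᵢ−1)) = 0.
Feasibility: ΣzᵢKᵢ = 1.4185, Σzᵢ/Kᵢ = 1.1541 — both > 1, two phases present.
Iterate (Newton) starting at V/F = 0.55:
  V/F = 0.5500: g = 0.17714, g' = -0.4504 → V/F = 0.9433
  V/F = 0.9433: g = -0.08225, g' = -1.1123 → V/F = 0.8694
  V/F = 0.8694: g = -0.01081, g' = -0.8432 → V/F = 0.8565
  V/F = 0.8565: g = -0.00022, g' = -0.8090 → V/F = 0.8563
Converged at V/F = 0.8563.

V/F = 0.8563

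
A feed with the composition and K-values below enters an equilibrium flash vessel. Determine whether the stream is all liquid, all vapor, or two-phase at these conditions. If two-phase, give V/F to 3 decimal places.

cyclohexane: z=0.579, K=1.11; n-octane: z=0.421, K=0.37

all liquid

ΣzᵢKᵢ = 0.798; Σzᵢ/Kᵢ = 1.659.
Since ΣzᵢKᵢ < 1 the mixture is below its bubble point — single liquid phase.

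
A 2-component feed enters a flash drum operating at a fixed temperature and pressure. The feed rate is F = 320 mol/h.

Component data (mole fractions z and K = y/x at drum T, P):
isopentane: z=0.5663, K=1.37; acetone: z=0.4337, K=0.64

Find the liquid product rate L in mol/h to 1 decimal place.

L = 191.7 mol/h

Rachford–Rice: g(ψ) = Σ zᵢ(Kᵢ−1)/(1+ψ(Kᵢ−1)) = 0.
g(0) = ΣzᵢKᵢ − 1 = 0.0534 and g(1) = 1 − Σzᵢ/Kᵢ = -0.0910, so a root lies in (0, 1).
Binary case is linear: z₁(K₁−1)(1+ψ(K₂−1)) + z₂(K₂−1)(1+ψ(K₁−1)) = 0
⇒ ψ = [z₁(K₁−1)+z₂(K₂−1)] / [−(K₁−1)(K₂−1)] = 0.05340/0.13320 = 0.4009
Then V = ψ·F = 0.4009·320 = 128.3 mol/h and L = F − V = 191.7 mol/h.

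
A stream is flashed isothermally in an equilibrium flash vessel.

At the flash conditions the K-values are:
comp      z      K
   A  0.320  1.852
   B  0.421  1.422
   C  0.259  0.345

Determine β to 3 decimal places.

Rachford–Rice: g(β) = Σ zᵢ(Kᵢ−1)/(1+β(Kᵢ−1)) = 0.
Check two-phase: ΣzᵢKᵢ = 1.281 > 1 and Σzᵢ/Kᵢ = 1.220 > 1, so g(0) = 0.281 > 0 and g(1) = -0.220 < 0.
Newton–Raphson from β = 0.5:
  β = 0.500: g = 0.0856, g' = -0.411 → β = 0.708
  β = 0.708: g = -0.0097, g' = -0.521 → β = 0.690
Converged at β = 0.690.

β = 0.690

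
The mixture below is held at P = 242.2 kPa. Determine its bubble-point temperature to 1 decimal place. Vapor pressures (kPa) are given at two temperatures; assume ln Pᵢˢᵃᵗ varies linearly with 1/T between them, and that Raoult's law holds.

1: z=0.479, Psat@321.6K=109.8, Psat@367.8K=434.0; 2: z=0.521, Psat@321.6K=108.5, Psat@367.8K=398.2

T = 347.7 K

Bubble-point temperature: ΣzᵢPᵢˢᵃᵗ(T) = P. Interpolate ln Pᵢˢᵃᵗ = aᵢ + bᵢ/T.
  T = 321.6 K: ΣzᵢPᵢˢᵃᵗ = 109.12 kPa
  T = 367.8 K: ΣzᵢPᵢˢᵃᵗ = 415.35 kPa
  T = 344.7 K: ΣzᵢPᵢˢᵃᵗ = 222.61 kPa
  T = 356.2 K: ΣzᵢPᵢˢᵃᵗ = 306.74 kPa
  T = 350.4 K: ΣzᵢPᵢˢᵃᵗ = 261.63 kPa
  T = 347.5 K: ΣzᵢPᵢˢᵃᵗ = 241.15 kPa
  T = 348.9 K: ΣzᵢPᵢˢᵃᵗ = 250.87 kPa
Interpolating between 347.5 K and 348.9 K gives T ≈ 347.7 K.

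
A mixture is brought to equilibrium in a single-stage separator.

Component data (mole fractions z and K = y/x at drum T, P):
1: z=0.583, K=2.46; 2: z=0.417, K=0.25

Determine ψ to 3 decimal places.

ψ = 0.492

Binary case is linear: z₁(K₁−1)(1+ψ(K₂−1)) + z₂(K₂−1)(1+ψ(K₁−1)) = 0
⇒ ψ = [z₁(K₁−1)+z₂(K₂−1)] / [−(K₁−1)(K₂−1)] = 0.5384/1.0950 = 0.492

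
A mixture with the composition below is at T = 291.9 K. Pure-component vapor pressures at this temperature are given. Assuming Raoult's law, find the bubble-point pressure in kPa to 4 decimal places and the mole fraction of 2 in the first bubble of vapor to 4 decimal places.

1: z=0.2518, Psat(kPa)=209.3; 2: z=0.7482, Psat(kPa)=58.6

At the bubble point ψ → 0, so ΣzᵢKᵢ = 1 with Kᵢ = Pᵢˢᵃᵗ/P ⇒ P = ΣzᵢPᵢˢᵃᵗ.
P = 0.2518·209.3 + 0.7482·58.6 = 96.5463 kPa
yᵢ = zᵢPᵢˢᵃᵗ/P ⇒ y_2 = 0.7482·58.6/96.5463 = 0.4541

Pbub = 96.5463 kPa, y_2 = 0.4541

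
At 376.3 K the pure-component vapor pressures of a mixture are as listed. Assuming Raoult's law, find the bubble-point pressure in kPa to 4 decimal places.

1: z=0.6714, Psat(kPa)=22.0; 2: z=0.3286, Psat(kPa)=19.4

Pbub = 21.1456 kPa

At the bubble point ψ → 0, so ΣzᵢKᵢ = 1 with Kᵢ = Pᵢˢᵃᵗ/P ⇒ P = ΣzᵢPᵢˢᵃᵗ.
P = 0.6714·22.0 + 0.3286·19.4 = 21.1456 kPa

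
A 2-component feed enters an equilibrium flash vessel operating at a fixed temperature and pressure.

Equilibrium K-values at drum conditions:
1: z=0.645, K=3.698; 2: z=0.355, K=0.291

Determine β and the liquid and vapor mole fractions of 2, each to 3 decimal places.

β = 0.778, x_2 = 0.792, y_2 = 0.230

Binary case is linear: z₁(K₁−1)(1+β(K₂−1)) + z₂(K₂−1)(1+β(K₁−1)) = 0
⇒ β = [z₁(K₁−1)+z₂(K₂−1)] / [−(K₁−1)(K₂−1)] = 1.4885/1.9129 = 0.778
Compositions from xᵢ = zᵢ/(1+β(Kᵢ−1)), yᵢ = Kᵢxᵢ:
  1: x = 0.208, y = 0.770
  2: x = 0.792, y = 0.230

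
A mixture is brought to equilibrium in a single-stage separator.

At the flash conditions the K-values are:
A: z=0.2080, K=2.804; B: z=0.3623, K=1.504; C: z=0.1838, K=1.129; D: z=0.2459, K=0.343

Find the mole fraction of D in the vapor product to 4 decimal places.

y_D = 0.1645

Rachford–Rice: g(β) = Σ zᵢ(Kᵢ−1)/(1+β(Kᵢ−1)) = 0.
g(0) = ΣzᵢKᵢ − 1 = 0.4200 and g(1) = 1 − Σzᵢ/Kᵢ = -0.1948, so a root lies in (0, 1).
Newton–Raphson from β = 0.65:
  β = 0.6500: g = 0.05015, g' = -0.5216 → β = 0.7462
  β = 0.7462: g = -0.00265, g' = -0.5826 → β = 0.7416
Converged at β = 0.7416.
Compositions from xᵢ = zᵢ/(1+β(Kᵢ−1)), yᵢ = Kᵢxᵢ:
  A: x = 0.0890, y = 0.2495
  B: x = 0.2637, y = 0.3966
  C: x = 0.1678, y = 0.1894
  D: x = 0.4795, y = 0.1645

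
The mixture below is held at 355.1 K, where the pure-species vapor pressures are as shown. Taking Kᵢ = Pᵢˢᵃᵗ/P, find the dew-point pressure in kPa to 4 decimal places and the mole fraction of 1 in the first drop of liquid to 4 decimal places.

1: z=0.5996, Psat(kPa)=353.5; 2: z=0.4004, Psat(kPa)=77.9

At the dew point ψ → 1, so Σzᵢ/Kᵢ = 1 with Kᵢ = Pᵢˢᵃᵗ/P ⇒ 1/P = Σzᵢ/Pᵢˢᵃᵗ.
1/P = 0.5996/353.5 + 0.4004/77.9 = 0.0068361 ⇒ P = 146.2822 kPa
xᵢ = zᵢP/Pᵢˢᵃᵗ ⇒ x_1 = 0.5996·146.2822/353.5 = 0.2481

Pdew = 146.2822 kPa, x_1 = 0.2481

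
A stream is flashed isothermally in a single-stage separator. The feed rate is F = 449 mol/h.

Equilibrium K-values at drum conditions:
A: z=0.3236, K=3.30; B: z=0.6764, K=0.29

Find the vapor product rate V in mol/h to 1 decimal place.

Newton iteration, ψ⁰ = 0.6:
  ψ = 0.6000: g = -0.52394, g' = -1.3371 → ψ = 0.2082
  ψ = 0.2082: g = -0.06021, g' = -1.2523 → ψ = 0.1601
  ψ = 0.1601: g = 0.00217, g' = -1.3485 → ψ = 0.1617
Converged at ψ = 0.1617.
Then V = ψ·F = 0.1617·449 = 72.6 mol/h and L = F − V = 376.4 mol/h.

V = 72.6 mol/h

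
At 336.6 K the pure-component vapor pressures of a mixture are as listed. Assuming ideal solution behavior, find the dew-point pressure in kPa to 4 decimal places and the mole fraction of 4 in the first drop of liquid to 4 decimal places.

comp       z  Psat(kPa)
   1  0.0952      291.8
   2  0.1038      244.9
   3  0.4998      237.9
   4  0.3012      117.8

Pdew = 184.9162 kPa, x_4 = 0.4728

At the dew point ψ → 1, so Σzᵢ/Kᵢ = 1 with Kᵢ = Pᵢˢᵃᵗ/P ⇒ 1/P = Σzᵢ/Pᵢˢᵃᵗ.
1/P = 0.0952/291.8 + 0.1038/244.9 + 0.4998/237.9 + 0.3012/117.8 = 0.0054079 ⇒ P = 184.9162 kPa
xᵢ = zᵢP/Pᵢˢᵃᵗ ⇒ x_4 = 0.3012·184.9162/117.8 = 0.4728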